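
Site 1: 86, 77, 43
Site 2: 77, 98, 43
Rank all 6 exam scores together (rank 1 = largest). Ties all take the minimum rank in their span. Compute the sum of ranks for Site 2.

Sorted (descending): 98, 86, 77, 77, 43, 43
The 2 values of 77 occupy positions 3–4 → each gets rank 3.
The 2 values of 43 occupy positions 5–6 → each gets rank 5.
Site 2 values → pooled ranks: 77→3, 98→1, 43→5
Rank sum = 3 + 1 + 5 = 9

9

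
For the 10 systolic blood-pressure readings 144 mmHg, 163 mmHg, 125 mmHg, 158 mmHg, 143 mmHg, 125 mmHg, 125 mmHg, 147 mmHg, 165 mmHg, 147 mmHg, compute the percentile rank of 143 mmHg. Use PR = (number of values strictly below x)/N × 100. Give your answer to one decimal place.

N = 10.
Strictly below 143: 3. Equal to 143: 1.
PR = 3/10 × 100 = 30.0

30.0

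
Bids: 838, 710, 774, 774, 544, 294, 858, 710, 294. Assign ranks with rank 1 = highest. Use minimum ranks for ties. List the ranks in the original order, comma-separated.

Sorted (descending): 858, 838, 774, 774, 710, 710, 544, 294, 294
The 2 values of 774 occupy positions 3–4 → each gets rank 3.
The 2 values of 710 occupy positions 5–6 → each gets rank 5.
The 2 values of 294 occupy positions 8–9 → each gets rank 8.

2, 5, 3, 3, 7, 8, 1, 5, 8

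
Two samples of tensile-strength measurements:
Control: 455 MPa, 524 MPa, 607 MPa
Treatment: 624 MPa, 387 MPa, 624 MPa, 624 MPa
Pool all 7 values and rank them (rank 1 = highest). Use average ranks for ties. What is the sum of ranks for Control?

Sorted (descending): 624, 624, 624, 607, 524, 455, 387
The 3 values of 624 occupy positions 1–3 → average rank 2.
Control values → pooled ranks: 455→6, 524→5, 607→4
Rank sum = 6 + 5 + 4 = 15

15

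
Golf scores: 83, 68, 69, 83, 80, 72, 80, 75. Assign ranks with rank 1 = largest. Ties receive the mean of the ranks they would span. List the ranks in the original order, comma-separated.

Sorted (descending): 83, 83, 80, 80, 75, 72, 69, 68
The 2 values of 83 occupy positions 1–2 → average rank (1+2)/2 = 1.5.
The 2 values of 80 occupy positions 3–4 → average rank (3+4)/2 = 3.5.

1.5, 8, 7, 1.5, 3.5, 6, 3.5, 5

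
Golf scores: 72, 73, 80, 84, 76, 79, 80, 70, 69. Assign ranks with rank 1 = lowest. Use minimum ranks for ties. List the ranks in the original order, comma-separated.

3, 4, 7, 9, 5, 6, 7, 2, 1

Sorted (ascending): 69, 70, 72, 73, 76, 79, 80, 80, 84
The 2 values of 80 occupy positions 7–8 → each gets rank 7.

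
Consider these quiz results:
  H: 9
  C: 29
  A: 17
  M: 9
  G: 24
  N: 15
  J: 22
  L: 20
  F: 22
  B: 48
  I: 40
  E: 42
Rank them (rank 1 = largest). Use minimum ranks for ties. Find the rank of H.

Sorted (descending): 48, 42, 40, 29, 24, 22, 22, 20, 17, 15, 9, 9
The 2 values of 22 occupy positions 6–7 → each gets rank 6.
The 2 values of 9 occupy positions 11–12 → each gets rank 11.
H has value 9 → rank 11.

11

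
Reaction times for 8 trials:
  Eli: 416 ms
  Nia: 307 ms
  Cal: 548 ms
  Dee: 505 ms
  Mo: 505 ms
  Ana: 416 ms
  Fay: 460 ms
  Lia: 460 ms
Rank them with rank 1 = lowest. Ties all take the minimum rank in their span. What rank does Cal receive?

Sorted (ascending): 307, 416, 416, 460, 460, 505, 505, 548
The 2 values of 416 occupy positions 2–3 → each gets rank 2.
The 2 values of 460 occupy positions 4–5 → each gets rank 4.
The 2 values of 505 occupy positions 6–7 → each gets rank 6.
Cal has value 548 ms → rank 8.

8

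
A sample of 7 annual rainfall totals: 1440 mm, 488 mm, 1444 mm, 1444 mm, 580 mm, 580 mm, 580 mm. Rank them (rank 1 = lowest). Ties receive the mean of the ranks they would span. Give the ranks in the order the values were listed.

5, 1, 6.5, 6.5, 3, 3, 3

Sorted (ascending): 488, 580, 580, 580, 1440, 1444, 1444
The 3 values of 580 occupy positions 2–4 → average rank 3.
The 2 values of 1444 occupy positions 6–7 → average rank (6+7)/2 = 6.5.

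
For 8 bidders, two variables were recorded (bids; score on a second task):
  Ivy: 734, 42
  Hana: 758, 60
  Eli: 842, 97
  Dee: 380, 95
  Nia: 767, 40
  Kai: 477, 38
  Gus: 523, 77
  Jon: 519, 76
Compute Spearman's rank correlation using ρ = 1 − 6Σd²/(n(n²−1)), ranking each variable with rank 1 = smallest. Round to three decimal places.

0.071

Ranks of variable 1: 5, 6, 8, 1, 7, 2, 4, 3
Ranks of variable 2: 3, 4, 8, 7, 2, 1, 6, 5
d = r₁ − r₂: 2, 2, 0, -6, 5, 1, -2, -2
d²: 4, 4, 0, 36, 25, 1, 4, 4; Σd² = 78
ρ = 1 − 6·78/(8·63) = 1 − 468/504 = 0.071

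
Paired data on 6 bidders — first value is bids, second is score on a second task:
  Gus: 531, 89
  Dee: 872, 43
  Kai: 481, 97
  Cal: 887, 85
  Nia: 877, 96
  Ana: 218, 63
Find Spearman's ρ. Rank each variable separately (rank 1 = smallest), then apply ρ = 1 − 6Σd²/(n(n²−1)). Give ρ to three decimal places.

-0.029

Ranks of variable 1: 3, 4, 2, 6, 5, 1
Ranks of variable 2: 4, 1, 6, 3, 5, 2
d = r₁ − r₂: -1, 3, -4, 3, 0, -1
d²: 1, 9, 16, 9, 0, 1; Σd² = 36
ρ = 1 − 6·36/(6·35) = 1 − 216/210 = -0.029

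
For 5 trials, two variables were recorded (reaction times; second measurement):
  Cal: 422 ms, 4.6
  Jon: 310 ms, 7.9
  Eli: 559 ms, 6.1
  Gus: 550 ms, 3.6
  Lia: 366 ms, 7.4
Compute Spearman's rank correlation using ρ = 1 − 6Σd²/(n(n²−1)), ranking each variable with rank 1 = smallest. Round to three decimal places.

Ranks of variable 1: 3, 1, 5, 4, 2
Ranks of variable 2: 2, 5, 3, 1, 4
d = r₁ − r₂: 1, -4, 2, 3, -2
d²: 1, 16, 4, 9, 4; Σd² = 34
ρ = 1 − 6·34/(5·24) = 1 − 204/120 = -0.700

-0.700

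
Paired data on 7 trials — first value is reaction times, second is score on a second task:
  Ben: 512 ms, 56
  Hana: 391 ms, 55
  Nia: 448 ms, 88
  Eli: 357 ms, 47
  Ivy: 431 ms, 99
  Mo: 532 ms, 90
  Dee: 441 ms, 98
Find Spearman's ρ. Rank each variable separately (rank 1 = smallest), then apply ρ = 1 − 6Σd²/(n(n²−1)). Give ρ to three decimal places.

Ranks of variable 1: 6, 2, 5, 1, 3, 7, 4
Ranks of variable 2: 3, 2, 4, 1, 7, 5, 6
d = r₁ − r₂: 3, 0, 1, 0, -4, 2, -2
d²: 9, 0, 1, 0, 16, 4, 4; Σd² = 34
ρ = 1 − 6·34/(7·48) = 1 − 204/336 = 0.393

0.393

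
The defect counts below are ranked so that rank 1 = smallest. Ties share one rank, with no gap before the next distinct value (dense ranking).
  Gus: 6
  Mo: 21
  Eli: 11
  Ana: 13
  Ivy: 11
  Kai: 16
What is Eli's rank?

Sorted (ascending): 6, 11, 11, 13, 16, 21
The 2 values of 11 share dense rank 2.
Remaining distinct values take the next consecutive integers.
Eli has value 11 → rank 2.

2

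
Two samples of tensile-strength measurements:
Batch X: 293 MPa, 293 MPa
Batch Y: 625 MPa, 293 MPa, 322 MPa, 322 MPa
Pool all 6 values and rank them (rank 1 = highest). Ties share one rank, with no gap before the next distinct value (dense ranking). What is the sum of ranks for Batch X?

6

Sorted (descending): 625, 322, 322, 293, 293, 293
The 2 values of 322 share dense rank 2.
The 3 values of 293 share dense rank 3.
Remaining distinct values take the next consecutive integers.
Batch X values → pooled ranks: 293→3, 293→3
Rank sum = 3 + 3 = 6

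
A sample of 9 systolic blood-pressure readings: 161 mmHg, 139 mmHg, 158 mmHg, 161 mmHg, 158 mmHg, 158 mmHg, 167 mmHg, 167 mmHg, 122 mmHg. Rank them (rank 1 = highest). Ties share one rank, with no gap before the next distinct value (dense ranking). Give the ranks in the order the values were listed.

Sorted (descending): 167, 167, 161, 161, 158, 158, 158, 139, 122
The 2 values of 167 share dense rank 1.
The 2 values of 161 share dense rank 2.
The 3 values of 158 share dense rank 3.
Remaining distinct values take the next consecutive integers.

2, 4, 3, 2, 3, 3, 1, 1, 5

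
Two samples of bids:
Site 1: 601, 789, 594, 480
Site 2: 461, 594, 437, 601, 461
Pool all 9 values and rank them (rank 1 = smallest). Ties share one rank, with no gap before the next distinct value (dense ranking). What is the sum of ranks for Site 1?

Sorted (ascending): 437, 461, 461, 480, 594, 594, 601, 601, 789
The 2 values of 461 share dense rank 2.
The 2 values of 594 share dense rank 4.
The 2 values of 601 share dense rank 5.
Remaining distinct values take the next consecutive integers.
Site 1 values → pooled ranks: 601→5, 789→6, 594→4, 480→3
Rank sum = 5 + 6 + 4 + 3 = 18

18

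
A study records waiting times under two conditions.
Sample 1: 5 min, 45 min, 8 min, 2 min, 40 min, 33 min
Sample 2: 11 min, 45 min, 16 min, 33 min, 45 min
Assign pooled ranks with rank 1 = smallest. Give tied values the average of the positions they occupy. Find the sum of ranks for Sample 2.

Sorted (ascending): 2, 5, 8, 11, 16, 33, 33, 40, 45, 45, 45
The 2 values of 33 occupy positions 6–7 → average rank (6+7)/2 = 6.5.
The 3 values of 45 occupy positions 9–11 → average rank 10.
Sample 2 values → pooled ranks: 11→4, 45→10, 16→5, 33→6.5, 45→10
Rank sum = 4 + 10 + 5 + 6.5 + 10 = 35.5

35.5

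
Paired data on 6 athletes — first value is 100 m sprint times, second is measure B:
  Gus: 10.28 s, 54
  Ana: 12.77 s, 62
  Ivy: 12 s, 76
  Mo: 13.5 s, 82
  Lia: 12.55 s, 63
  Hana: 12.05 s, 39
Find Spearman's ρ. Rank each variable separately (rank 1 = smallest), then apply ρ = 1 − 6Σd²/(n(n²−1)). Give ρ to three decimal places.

Ranks of variable 1: 1, 5, 2, 6, 4, 3
Ranks of variable 2: 2, 3, 5, 6, 4, 1
d = r₁ − r₂: -1, 2, -3, 0, 0, 2
d²: 1, 4, 9, 0, 0, 4; Σd² = 18
ρ = 1 − 6·18/(6·35) = 1 − 108/210 = 0.486

0.486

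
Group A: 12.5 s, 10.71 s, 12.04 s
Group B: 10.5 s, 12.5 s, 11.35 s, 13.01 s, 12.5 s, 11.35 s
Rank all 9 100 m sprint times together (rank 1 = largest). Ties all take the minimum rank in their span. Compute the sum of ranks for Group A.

Sorted (descending): 13.01, 12.5, 12.5, 12.5, 12.04, 11.35, 11.35, 10.71, 10.5
The 3 values of 12.5 occupy positions 2–4 → each gets rank 2.
The 2 values of 11.35 occupy positions 6–7 → each gets rank 6.
Group A values → pooled ranks: 12.5→2, 10.71→8, 12.04→5
Rank sum = 2 + 8 + 5 = 15

15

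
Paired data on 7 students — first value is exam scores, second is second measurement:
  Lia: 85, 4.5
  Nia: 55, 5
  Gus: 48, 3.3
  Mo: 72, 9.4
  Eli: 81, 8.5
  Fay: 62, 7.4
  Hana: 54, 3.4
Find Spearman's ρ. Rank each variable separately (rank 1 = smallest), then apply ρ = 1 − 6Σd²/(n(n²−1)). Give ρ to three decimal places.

Ranks of variable 1: 7, 3, 1, 5, 6, 4, 2
Ranks of variable 2: 3, 4, 1, 7, 6, 5, 2
d = r₁ − r₂: 4, -1, 0, -2, 0, -1, 0
d²: 16, 1, 0, 4, 0, 1, 0; Σd² = 22
ρ = 1 − 6·22/(7·48) = 1 − 132/336 = 0.607

0.607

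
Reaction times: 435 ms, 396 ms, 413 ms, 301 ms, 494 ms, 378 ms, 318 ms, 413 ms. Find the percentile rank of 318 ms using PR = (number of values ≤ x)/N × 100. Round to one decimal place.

N = 8.
Strictly below 318: 1. Equal to 318: 1.
PR = 2/8 × 100 = 25.0

25.0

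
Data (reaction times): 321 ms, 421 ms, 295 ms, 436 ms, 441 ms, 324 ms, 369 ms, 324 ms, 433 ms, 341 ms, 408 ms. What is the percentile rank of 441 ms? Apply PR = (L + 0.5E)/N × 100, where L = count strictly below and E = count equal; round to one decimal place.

95.5

N = 11.
Strictly below 441: 10. Equal to 441: 1.
PR = (10 + 0.5·1)/11 × 100 = 95.5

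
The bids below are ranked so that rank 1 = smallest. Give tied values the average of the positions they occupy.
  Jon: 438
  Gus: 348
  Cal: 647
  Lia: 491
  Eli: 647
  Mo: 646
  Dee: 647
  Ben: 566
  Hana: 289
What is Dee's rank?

Sorted (ascending): 289, 348, 438, 491, 566, 646, 647, 647, 647
The 3 values of 647 occupy positions 7–9 → average rank 8.
Dee has value 647 → rank 8.

8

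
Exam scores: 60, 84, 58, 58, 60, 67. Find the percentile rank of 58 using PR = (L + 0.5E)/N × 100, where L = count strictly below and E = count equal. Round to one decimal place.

N = 6.
Strictly below 58: 0. Equal to 58: 2.
PR = (0 + 0.5·2)/6 × 100 = 16.7

16.7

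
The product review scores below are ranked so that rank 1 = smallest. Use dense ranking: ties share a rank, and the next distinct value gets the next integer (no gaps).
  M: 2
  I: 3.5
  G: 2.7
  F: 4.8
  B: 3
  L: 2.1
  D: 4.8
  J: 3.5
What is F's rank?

6

Sorted (ascending): 2, 2.1, 2.7, 3, 3.5, 3.5, 4.8, 4.8
The 2 values of 3.5 share dense rank 5.
The 2 values of 4.8 share dense rank 6.
Remaining distinct values take the next consecutive integers.
F has value 4.8 → rank 6.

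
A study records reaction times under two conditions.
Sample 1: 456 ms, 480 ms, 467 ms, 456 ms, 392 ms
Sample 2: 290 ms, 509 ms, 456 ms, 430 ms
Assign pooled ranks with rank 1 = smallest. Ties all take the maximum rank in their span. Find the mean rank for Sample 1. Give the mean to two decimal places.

Sorted (ascending): 290, 392, 430, 456, 456, 456, 467, 480, 509
The 3 values of 456 occupy positions 4–6 → each gets rank 6.
Sample 1 values → pooled ranks: 456→6, 480→8, 467→7, 456→6, 392→2
Mean rank = (6 + 8 + 7 + 6 + 2) / 5 = 5.80

5.80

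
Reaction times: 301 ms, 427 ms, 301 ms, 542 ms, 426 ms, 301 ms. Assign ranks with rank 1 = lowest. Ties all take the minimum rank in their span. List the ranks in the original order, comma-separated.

Sorted (ascending): 301, 301, 301, 426, 427, 542
The 3 values of 301 occupy positions 1–3 → each gets rank 1.

1, 5, 1, 6, 4, 1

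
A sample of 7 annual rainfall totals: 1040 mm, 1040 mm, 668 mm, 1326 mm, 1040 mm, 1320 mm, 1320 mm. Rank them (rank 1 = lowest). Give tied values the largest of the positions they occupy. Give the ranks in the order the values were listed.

Sorted (ascending): 668, 1040, 1040, 1040, 1320, 1320, 1326
The 3 values of 1040 occupy positions 2–4 → each gets rank 4.
The 2 values of 1320 occupy positions 5–6 → each gets rank 6.

4, 4, 1, 7, 4, 6, 6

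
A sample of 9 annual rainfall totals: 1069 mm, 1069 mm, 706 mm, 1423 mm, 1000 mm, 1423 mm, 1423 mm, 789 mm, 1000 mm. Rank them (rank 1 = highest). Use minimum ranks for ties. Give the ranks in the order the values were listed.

Sorted (descending): 1423, 1423, 1423, 1069, 1069, 1000, 1000, 789, 706
The 3 values of 1423 occupy positions 1–3 → each gets rank 1.
The 2 values of 1069 occupy positions 4–5 → each gets rank 4.
The 2 values of 1000 occupy positions 6–7 → each gets rank 6.

4, 4, 9, 1, 6, 1, 1, 8, 6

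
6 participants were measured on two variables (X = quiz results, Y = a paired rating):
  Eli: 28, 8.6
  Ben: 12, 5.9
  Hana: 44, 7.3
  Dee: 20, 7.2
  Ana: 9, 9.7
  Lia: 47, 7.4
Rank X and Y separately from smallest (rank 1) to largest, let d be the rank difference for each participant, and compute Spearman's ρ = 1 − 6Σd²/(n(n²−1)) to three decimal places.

-0.029

Ranks of variable 1: 4, 2, 5, 3, 1, 6
Ranks of variable 2: 5, 1, 3, 2, 6, 4
d = r₁ − r₂: -1, 1, 2, 1, -5, 2
d²: 1, 1, 4, 1, 25, 4; Σd² = 36
ρ = 1 − 6·36/(6·35) = 1 − 216/210 = -0.029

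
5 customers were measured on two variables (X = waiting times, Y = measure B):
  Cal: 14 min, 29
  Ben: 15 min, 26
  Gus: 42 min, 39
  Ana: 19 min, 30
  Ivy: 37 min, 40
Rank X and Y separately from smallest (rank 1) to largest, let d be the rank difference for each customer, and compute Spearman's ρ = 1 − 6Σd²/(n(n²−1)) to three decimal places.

0.800

Ranks of variable 1: 1, 2, 5, 3, 4
Ranks of variable 2: 2, 1, 4, 3, 5
d = r₁ − r₂: -1, 1, 1, 0, -1
d²: 1, 1, 1, 0, 1; Σd² = 4
ρ = 1 − 6·4/(5·24) = 1 − 24/120 = 0.800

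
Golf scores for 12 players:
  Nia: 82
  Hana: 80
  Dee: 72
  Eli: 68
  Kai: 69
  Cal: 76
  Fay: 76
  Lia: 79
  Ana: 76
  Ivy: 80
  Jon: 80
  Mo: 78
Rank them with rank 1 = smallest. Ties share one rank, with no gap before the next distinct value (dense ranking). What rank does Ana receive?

Sorted (ascending): 68, 69, 72, 76, 76, 76, 78, 79, 80, 80, 80, 82
The 3 values of 76 share dense rank 4.
The 3 values of 80 share dense rank 7.
Remaining distinct values take the next consecutive integers.
Ana has value 76 → rank 4.

4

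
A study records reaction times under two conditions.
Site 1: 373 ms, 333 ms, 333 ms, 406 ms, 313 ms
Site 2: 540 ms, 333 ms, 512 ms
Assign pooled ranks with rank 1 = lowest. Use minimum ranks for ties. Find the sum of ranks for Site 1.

Sorted (ascending): 313, 333, 333, 333, 373, 406, 512, 540
The 3 values of 333 occupy positions 2–4 → each gets rank 2.
Site 1 values → pooled ranks: 373→5, 333→2, 333→2, 406→6, 313→1
Rank sum = 5 + 2 + 2 + 6 + 1 = 16

16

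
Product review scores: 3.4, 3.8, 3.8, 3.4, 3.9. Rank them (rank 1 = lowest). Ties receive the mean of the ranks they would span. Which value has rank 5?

Sorted (ascending): 3.4, 3.4, 3.8, 3.8, 3.9
The 2 values of 3.4 occupy positions 1–2 → average rank (1+2)/2 = 1.5.
The 2 values of 3.8 occupy positions 3–4 → average rank (3+4)/2 = 3.5.
Rank 5 → value 3.9.

3.9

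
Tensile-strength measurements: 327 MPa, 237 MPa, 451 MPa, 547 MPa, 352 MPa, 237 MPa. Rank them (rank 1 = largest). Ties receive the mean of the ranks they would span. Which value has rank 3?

352

Sorted (descending): 547, 451, 352, 327, 237, 237
The 2 values of 237 occupy positions 5–6 → average rank (5+6)/2 = 5.5.
Rank 3 → value 352.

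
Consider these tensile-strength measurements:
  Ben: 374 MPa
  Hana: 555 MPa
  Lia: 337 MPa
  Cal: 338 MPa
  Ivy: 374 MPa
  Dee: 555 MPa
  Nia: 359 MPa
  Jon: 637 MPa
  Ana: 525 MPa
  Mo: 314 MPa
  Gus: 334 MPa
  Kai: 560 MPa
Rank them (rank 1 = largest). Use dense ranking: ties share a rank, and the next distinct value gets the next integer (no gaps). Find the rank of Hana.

Sorted (descending): 637, 560, 555, 555, 525, 374, 374, 359, 338, 337, 334, 314
The 2 values of 555 share dense rank 3.
The 2 values of 374 share dense rank 5.
Remaining distinct values take the next consecutive integers.
Hana has value 555 MPa → rank 3.

3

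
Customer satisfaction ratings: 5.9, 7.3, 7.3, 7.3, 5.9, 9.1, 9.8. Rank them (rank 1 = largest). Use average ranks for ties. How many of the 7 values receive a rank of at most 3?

2

Sorted (descending): 9.8, 9.1, 7.3, 7.3, 7.3, 5.9, 5.9
The 3 values of 7.3 occupy positions 3–5 → average rank 4.
The 2 values of 5.9 occupy positions 6–7 → average rank (6+7)/2 = 6.5.
Ranks ≤ 3: {1, 2} → 2 values.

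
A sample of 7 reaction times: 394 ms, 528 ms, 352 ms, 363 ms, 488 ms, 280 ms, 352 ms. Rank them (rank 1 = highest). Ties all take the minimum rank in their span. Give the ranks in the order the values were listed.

3, 1, 5, 4, 2, 7, 5

Sorted (descending): 528, 488, 394, 363, 352, 352, 280
The 2 values of 352 occupy positions 5–6 → each gets rank 5.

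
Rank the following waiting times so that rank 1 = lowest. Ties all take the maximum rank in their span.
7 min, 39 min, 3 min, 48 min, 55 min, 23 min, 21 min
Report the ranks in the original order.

2, 5, 1, 6, 7, 4, 3

Sorted (ascending): 3, 7, 21, 23, 39, 48, 55
No ties — each value takes its position as its rank.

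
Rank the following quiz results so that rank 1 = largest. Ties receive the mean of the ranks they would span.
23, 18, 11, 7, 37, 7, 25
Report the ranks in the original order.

Sorted (descending): 37, 25, 23, 18, 11, 7, 7
The 2 values of 7 occupy positions 6–7 → average rank (6+7)/2 = 6.5.

3, 4, 5, 6.5, 1, 6.5, 2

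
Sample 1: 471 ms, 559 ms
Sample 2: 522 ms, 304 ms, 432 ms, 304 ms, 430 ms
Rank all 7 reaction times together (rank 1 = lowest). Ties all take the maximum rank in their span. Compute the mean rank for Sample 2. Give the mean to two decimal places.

3.40

Sorted (ascending): 304, 304, 430, 432, 471, 522, 559
The 2 values of 304 occupy positions 1–2 → each gets rank 2.
Sample 2 values → pooled ranks: 522→6, 304→2, 432→4, 304→2, 430→3
Mean rank = (6 + 2 + 4 + 2 + 3) / 5 = 3.40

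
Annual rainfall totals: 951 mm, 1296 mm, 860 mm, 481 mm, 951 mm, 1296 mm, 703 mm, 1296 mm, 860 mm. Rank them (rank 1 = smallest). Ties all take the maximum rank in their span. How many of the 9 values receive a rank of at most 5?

Sorted (ascending): 481, 703, 860, 860, 951, 951, 1296, 1296, 1296
The 2 values of 860 occupy positions 3–4 → each gets rank 4.
The 2 values of 951 occupy positions 5–6 → each gets rank 6.
The 3 values of 1296 occupy positions 7–9 → each gets rank 9.
Ranks ≤ 5: {1, 2, 4, 4} → 4 values.

4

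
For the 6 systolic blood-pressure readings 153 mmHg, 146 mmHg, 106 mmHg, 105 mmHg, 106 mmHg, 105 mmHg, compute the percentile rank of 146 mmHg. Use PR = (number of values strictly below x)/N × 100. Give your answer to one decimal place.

66.7

N = 6.
Strictly below 146: 4. Equal to 146: 1.
PR = 4/6 × 100 = 66.7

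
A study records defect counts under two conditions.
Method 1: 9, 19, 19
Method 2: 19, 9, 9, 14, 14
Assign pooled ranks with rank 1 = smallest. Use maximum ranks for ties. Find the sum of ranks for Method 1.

Sorted (ascending): 9, 9, 9, 14, 14, 19, 19, 19
The 3 values of 9 occupy positions 1–3 → each gets rank 3.
The 2 values of 14 occupy positions 4–5 → each gets rank 5.
The 3 values of 19 occupy positions 6–8 → each gets rank 8.
Method 1 values → pooled ranks: 9→3, 19→8, 19→8
Rank sum = 3 + 8 + 8 = 19

19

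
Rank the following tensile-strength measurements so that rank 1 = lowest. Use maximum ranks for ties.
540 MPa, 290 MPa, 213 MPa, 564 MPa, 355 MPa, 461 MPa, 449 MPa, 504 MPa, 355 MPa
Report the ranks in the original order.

Sorted (ascending): 213, 290, 355, 355, 449, 461, 504, 540, 564
The 2 values of 355 occupy positions 3–4 → each gets rank 4.

8, 2, 1, 9, 4, 6, 5, 7, 4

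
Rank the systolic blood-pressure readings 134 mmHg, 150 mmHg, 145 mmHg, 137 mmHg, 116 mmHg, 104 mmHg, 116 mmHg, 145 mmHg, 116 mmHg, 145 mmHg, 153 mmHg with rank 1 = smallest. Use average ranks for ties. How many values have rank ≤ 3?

Sorted (ascending): 104, 116, 116, 116, 134, 137, 145, 145, 145, 150, 153
The 3 values of 116 occupy positions 2–4 → average rank 3.
The 3 values of 145 occupy positions 7–9 → average rank 8.
Ranks ≤ 3: {1, 3, 3, 3} → 4 values.

4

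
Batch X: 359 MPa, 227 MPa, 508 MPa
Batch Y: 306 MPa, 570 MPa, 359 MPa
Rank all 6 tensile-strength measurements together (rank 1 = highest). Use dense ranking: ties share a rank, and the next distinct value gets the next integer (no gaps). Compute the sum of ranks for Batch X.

Sorted (descending): 570, 508, 359, 359, 306, 227
The 2 values of 359 share dense rank 3.
Remaining distinct values take the next consecutive integers.
Batch X values → pooled ranks: 359→3, 227→5, 508→2
Rank sum = 3 + 5 + 2 = 10

10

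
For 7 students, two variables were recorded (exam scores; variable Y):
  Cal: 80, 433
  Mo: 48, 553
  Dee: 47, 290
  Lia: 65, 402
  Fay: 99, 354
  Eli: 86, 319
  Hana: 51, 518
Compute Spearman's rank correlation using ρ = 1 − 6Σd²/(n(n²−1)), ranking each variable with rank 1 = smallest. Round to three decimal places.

Ranks of variable 1: 5, 2, 1, 4, 7, 6, 3
Ranks of variable 2: 5, 7, 1, 4, 3, 2, 6
d = r₁ − r₂: 0, -5, 0, 0, 4, 4, -3
d²: 0, 25, 0, 0, 16, 16, 9; Σd² = 66
ρ = 1 − 6·66/(7·48) = 1 − 396/336 = -0.179

-0.179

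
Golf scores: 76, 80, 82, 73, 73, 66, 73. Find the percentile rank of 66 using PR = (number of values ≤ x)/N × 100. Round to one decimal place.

14.3

N = 7.
Strictly below 66: 0. Equal to 66: 1.
PR = 1/7 × 100 = 14.3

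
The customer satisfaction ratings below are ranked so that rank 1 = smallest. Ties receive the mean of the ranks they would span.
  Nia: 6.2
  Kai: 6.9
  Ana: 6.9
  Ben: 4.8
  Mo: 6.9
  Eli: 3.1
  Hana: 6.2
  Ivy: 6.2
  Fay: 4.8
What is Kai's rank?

8

Sorted (ascending): 3.1, 4.8, 4.8, 6.2, 6.2, 6.2, 6.9, 6.9, 6.9
The 2 values of 4.8 occupy positions 2–3 → average rank (2+3)/2 = 2.5.
The 3 values of 6.2 occupy positions 4–6 → average rank 5.
The 3 values of 6.9 occupy positions 7–9 → average rank 8.
Kai has value 6.9 → rank 8.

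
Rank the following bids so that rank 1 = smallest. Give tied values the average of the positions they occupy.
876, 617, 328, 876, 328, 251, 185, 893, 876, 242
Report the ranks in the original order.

Sorted (ascending): 185, 242, 251, 328, 328, 617, 876, 876, 876, 893
The 2 values of 328 occupy positions 4–5 → average rank (4+5)/2 = 4.5.
The 3 values of 876 occupy positions 7–9 → average rank 8.

8, 6, 4.5, 8, 4.5, 3, 1, 10, 8, 2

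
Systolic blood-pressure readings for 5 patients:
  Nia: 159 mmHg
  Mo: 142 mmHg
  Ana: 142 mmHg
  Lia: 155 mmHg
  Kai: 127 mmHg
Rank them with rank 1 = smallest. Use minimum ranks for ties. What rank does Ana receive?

Sorted (ascending): 127, 142, 142, 155, 159
The 2 values of 142 occupy positions 2–3 → each gets rank 2.
Ana has value 142 mmHg → rank 2.

2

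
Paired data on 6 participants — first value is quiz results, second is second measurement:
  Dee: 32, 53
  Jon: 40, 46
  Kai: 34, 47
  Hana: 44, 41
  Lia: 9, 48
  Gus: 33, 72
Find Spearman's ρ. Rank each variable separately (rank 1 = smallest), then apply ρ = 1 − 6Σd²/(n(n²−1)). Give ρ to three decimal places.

Ranks of variable 1: 2, 5, 4, 6, 1, 3
Ranks of variable 2: 5, 2, 3, 1, 4, 6
d = r₁ − r₂: -3, 3, 1, 5, -3, -3
d²: 9, 9, 1, 25, 9, 9; Σd² = 62
ρ = 1 − 6·62/(6·35) = 1 − 372/210 = -0.771

-0.771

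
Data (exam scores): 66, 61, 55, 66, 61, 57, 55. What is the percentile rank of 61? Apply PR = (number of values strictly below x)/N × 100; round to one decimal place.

N = 7.
Strictly below 61: 3. Equal to 61: 2.
PR = 3/7 × 100 = 42.9

42.9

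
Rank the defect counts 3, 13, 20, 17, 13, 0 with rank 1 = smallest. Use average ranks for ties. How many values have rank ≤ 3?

Sorted (ascending): 0, 3, 13, 13, 17, 20
The 2 values of 13 occupy positions 3–4 → average rank (3+4)/2 = 3.5.
Ranks ≤ 3: {1, 2} → 2 values.

2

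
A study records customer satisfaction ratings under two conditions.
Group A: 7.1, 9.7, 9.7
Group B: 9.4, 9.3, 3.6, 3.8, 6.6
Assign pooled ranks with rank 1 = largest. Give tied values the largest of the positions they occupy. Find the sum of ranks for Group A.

9

Sorted (descending): 9.7, 9.7, 9.4, 9.3, 7.1, 6.6, 3.8, 3.6
The 2 values of 9.7 occupy positions 1–2 → each gets rank 2.
Group A values → pooled ranks: 7.1→5, 9.7→2, 9.7→2
Rank sum = 5 + 2 + 2 = 9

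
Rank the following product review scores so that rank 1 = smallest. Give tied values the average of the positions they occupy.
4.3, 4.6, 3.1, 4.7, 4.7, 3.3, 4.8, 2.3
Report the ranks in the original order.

Sorted (ascending): 2.3, 3.1, 3.3, 4.3, 4.6, 4.7, 4.7, 4.8
The 2 values of 4.7 occupy positions 6–7 → average rank (6+7)/2 = 6.5.

4, 5, 2, 6.5, 6.5, 3, 8, 1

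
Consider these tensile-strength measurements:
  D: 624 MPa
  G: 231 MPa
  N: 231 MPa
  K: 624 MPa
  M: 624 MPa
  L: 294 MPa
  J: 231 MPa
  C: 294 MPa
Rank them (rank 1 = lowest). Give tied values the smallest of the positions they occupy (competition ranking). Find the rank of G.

Sorted (ascending): 231, 231, 231, 294, 294, 624, 624, 624
The 3 values of 231 occupy positions 1–3 → each gets rank 1.
The 2 values of 294 occupy positions 4–5 → each gets rank 4.
The 3 values of 624 occupy positions 6–8 → each gets rank 6.
G has value 231 MPa → rank 1.

1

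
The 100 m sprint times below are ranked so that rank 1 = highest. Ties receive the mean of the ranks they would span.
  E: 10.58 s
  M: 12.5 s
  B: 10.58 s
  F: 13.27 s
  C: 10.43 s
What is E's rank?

3.5

Sorted (descending): 13.27, 12.5, 10.58, 10.58, 10.43
The 2 values of 10.58 occupy positions 3–4 → average rank (3+4)/2 = 3.5.
E has value 10.58 s → rank 3.5.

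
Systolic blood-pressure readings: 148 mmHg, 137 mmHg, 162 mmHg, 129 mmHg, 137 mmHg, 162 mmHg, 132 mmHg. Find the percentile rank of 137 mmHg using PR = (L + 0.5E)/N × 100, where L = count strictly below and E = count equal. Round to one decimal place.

N = 7.
Strictly below 137: 2. Equal to 137: 2.
PR = (2 + 0.5·2)/7 × 100 = 42.9

42.9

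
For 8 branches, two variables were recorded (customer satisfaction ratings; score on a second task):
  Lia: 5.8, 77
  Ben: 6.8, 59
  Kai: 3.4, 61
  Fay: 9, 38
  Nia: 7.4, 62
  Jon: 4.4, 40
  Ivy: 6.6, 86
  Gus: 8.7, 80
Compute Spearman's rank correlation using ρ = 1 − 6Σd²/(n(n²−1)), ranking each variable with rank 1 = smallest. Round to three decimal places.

Ranks of variable 1: 3, 5, 1, 8, 6, 2, 4, 7
Ranks of variable 2: 6, 3, 4, 1, 5, 2, 8, 7
d = r₁ − r₂: -3, 2, -3, 7, 1, 0, -4, 0
d²: 9, 4, 9, 49, 1, 0, 16, 0; Σd² = 88
ρ = 1 − 6·88/(8·63) = 1 − 528/504 = -0.048

-0.048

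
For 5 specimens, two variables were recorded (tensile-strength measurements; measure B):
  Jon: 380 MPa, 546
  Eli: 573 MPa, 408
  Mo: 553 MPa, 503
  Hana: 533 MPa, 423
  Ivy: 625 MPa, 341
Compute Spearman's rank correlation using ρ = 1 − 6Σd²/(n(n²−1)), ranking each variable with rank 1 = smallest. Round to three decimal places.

Ranks of variable 1: 1, 4, 3, 2, 5
Ranks of variable 2: 5, 2, 4, 3, 1
d = r₁ − r₂: -4, 2, -1, -1, 4
d²: 16, 4, 1, 1, 16; Σd² = 38
ρ = 1 − 6·38/(5·24) = 1 − 228/120 = -0.900

-0.900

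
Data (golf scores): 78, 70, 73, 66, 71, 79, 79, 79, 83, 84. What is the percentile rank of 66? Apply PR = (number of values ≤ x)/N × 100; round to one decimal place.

10.0

N = 10.
Strictly below 66: 0. Equal to 66: 1.
PR = 1/10 × 100 = 10.0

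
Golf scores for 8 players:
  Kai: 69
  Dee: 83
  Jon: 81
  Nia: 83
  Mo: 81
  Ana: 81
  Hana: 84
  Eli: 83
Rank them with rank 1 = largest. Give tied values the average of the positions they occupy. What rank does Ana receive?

Sorted (descending): 84, 83, 83, 83, 81, 81, 81, 69
The 3 values of 83 occupy positions 2–4 → average rank 3.
The 3 values of 81 occupy positions 5–7 → average rank 6.
Ana has value 81 → rank 6.

6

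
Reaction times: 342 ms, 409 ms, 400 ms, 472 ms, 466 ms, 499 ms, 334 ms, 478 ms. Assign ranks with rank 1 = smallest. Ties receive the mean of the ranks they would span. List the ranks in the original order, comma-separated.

2, 4, 3, 6, 5, 8, 1, 7

Sorted (ascending): 334, 342, 400, 409, 466, 472, 478, 499
No ties — each value takes its position as its rank.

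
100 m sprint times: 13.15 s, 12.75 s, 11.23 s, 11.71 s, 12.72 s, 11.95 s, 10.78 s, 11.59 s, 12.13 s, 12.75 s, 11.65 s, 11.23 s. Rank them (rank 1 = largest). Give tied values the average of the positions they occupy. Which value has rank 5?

Sorted (descending): 13.15, 12.75, 12.75, 12.72, 12.13, 11.95, 11.71, 11.65, 11.59, 11.23, 11.23, 10.78
The 2 values of 12.75 occupy positions 2–3 → average rank (2+3)/2 = 2.5.
The 2 values of 11.23 occupy positions 10–11 → average rank (10+11)/2 = 10.5.
Rank 5 → value 12.13.

12.13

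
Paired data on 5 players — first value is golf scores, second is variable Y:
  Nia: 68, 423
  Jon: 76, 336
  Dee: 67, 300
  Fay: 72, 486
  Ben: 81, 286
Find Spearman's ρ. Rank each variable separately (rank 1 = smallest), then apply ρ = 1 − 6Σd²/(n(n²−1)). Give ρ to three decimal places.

-0.300

Ranks of variable 1: 2, 4, 1, 3, 5
Ranks of variable 2: 4, 3, 2, 5, 1
d = r₁ − r₂: -2, 1, -1, -2, 4
d²: 4, 1, 1, 4, 16; Σd² = 26
ρ = 1 − 6·26/(5·24) = 1 − 156/120 = -0.300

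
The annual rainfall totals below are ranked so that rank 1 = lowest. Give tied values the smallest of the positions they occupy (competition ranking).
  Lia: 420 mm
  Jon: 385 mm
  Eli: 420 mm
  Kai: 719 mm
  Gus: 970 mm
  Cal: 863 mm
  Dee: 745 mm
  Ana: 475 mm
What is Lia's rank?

Sorted (ascending): 385, 420, 420, 475, 719, 745, 863, 970
The 2 values of 420 occupy positions 2–3 → each gets rank 2.
Lia has value 420 mm → rank 2.

2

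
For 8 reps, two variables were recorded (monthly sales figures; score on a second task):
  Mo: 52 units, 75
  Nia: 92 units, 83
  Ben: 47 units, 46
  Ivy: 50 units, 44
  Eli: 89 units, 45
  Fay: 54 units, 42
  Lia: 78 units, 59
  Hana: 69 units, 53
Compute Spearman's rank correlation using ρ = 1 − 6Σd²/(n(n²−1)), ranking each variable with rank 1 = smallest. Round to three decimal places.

0.405

Ranks of variable 1: 3, 8, 1, 2, 7, 4, 6, 5
Ranks of variable 2: 7, 8, 4, 2, 3, 1, 6, 5
d = r₁ − r₂: -4, 0, -3, 0, 4, 3, 0, 0
d²: 16, 0, 9, 0, 16, 9, 0, 0; Σd² = 50
ρ = 1 − 6·50/(8·63) = 1 − 300/504 = 0.405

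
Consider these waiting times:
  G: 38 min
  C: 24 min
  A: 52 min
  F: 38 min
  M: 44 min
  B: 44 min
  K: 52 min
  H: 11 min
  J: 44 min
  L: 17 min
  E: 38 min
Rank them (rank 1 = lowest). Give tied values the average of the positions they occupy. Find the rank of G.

5

Sorted (ascending): 11, 17, 24, 38, 38, 38, 44, 44, 44, 52, 52
The 3 values of 38 occupy positions 4–6 → average rank 5.
The 3 values of 44 occupy positions 7–9 → average rank 8.
The 2 values of 52 occupy positions 10–11 → average rank (10+11)/2 = 10.5.
G has value 38 min → rank 5.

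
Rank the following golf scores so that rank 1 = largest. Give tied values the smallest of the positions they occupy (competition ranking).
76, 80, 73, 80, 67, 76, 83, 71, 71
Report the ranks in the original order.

Sorted (descending): 83, 80, 80, 76, 76, 73, 71, 71, 67
The 2 values of 80 occupy positions 2–3 → each gets rank 2.
The 2 values of 76 occupy positions 4–5 → each gets rank 4.
The 2 values of 71 occupy positions 7–8 → each gets rank 7.

4, 2, 6, 2, 9, 4, 1, 7, 7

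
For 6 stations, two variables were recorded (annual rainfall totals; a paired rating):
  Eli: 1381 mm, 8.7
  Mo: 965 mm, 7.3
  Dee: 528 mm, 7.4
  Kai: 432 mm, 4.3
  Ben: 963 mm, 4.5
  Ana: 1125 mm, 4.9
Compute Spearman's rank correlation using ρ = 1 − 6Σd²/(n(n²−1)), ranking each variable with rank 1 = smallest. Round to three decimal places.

0.600

Ranks of variable 1: 6, 4, 2, 1, 3, 5
Ranks of variable 2: 6, 4, 5, 1, 2, 3
d = r₁ − r₂: 0, 0, -3, 0, 1, 2
d²: 0, 0, 9, 0, 1, 4; Σd² = 14
ρ = 1 − 6·14/(6·35) = 1 − 84/210 = 0.600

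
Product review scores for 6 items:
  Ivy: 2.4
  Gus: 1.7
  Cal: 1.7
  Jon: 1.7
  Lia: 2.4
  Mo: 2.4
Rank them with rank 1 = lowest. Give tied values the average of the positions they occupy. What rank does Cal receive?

2

Sorted (ascending): 1.7, 1.7, 1.7, 2.4, 2.4, 2.4
The 3 values of 1.7 occupy positions 1–3 → average rank 2.
The 3 values of 2.4 occupy positions 4–6 → average rank 5.
Cal has value 1.7 → rank 2.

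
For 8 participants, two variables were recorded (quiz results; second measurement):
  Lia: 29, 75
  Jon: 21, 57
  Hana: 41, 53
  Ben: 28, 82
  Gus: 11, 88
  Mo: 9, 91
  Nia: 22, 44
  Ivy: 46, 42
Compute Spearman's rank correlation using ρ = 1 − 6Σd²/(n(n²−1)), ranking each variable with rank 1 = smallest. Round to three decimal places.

-0.738

Ranks of variable 1: 6, 3, 7, 5, 2, 1, 4, 8
Ranks of variable 2: 5, 4, 3, 6, 7, 8, 2, 1
d = r₁ − r₂: 1, -1, 4, -1, -5, -7, 2, 7
d²: 1, 1, 16, 1, 25, 49, 4, 49; Σd² = 146
ρ = 1 − 6·146/(8·63) = 1 − 876/504 = -0.738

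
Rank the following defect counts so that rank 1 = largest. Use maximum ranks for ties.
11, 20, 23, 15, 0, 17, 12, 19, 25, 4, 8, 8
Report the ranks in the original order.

Sorted (descending): 25, 23, 20, 19, 17, 15, 12, 11, 8, 8, 4, 0
The 2 values of 8 occupy positions 9–10 → each gets rank 10.

8, 3, 2, 6, 12, 5, 7, 4, 1, 11, 10, 10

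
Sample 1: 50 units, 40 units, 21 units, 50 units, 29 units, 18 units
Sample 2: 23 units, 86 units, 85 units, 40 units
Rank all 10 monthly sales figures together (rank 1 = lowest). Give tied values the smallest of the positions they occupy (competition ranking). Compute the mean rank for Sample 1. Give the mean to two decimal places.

Sorted (ascending): 18, 21, 23, 29, 40, 40, 50, 50, 85, 86
The 2 values of 40 occupy positions 5–6 → each gets rank 5.
The 2 values of 50 occupy positions 7–8 → each gets rank 7.
Sample 1 values → pooled ranks: 50→7, 40→5, 21→2, 50→7, 29→4, 18→1
Mean rank = (7 + 5 + 2 + 7 + 4 + 1) / 6 = 4.33

4.33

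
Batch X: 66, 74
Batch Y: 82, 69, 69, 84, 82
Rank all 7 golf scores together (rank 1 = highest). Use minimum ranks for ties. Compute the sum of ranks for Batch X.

11

Sorted (descending): 84, 82, 82, 74, 69, 69, 66
The 2 values of 82 occupy positions 2–3 → each gets rank 2.
The 2 values of 69 occupy positions 5–6 → each gets rank 5.
Batch X values → pooled ranks: 66→7, 74→4
Rank sum = 7 + 4 = 11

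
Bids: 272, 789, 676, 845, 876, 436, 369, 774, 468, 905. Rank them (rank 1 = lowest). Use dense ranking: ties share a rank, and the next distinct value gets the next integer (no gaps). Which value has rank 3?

Sorted (ascending): 272, 369, 436, 468, 676, 774, 789, 845, 876, 905
No ties — each value takes its position as its rank.
Rank 3 → value 436.

436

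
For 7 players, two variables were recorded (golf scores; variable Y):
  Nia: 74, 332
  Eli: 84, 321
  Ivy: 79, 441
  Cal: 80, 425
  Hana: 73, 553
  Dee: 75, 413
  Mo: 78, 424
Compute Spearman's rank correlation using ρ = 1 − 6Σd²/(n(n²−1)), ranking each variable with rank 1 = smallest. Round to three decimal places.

-0.321

Ranks of variable 1: 2, 7, 5, 6, 1, 3, 4
Ranks of variable 2: 2, 1, 6, 5, 7, 3, 4
d = r₁ − r₂: 0, 6, -1, 1, -6, 0, 0
d²: 0, 36, 1, 1, 36, 0, 0; Σd² = 74
ρ = 1 − 6·74/(7·48) = 1 − 444/336 = -0.321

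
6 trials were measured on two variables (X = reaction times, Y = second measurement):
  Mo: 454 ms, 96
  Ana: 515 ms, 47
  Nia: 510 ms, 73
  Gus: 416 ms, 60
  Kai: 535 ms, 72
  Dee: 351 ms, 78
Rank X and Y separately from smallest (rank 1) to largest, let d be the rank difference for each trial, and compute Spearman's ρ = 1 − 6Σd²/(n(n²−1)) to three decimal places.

-0.429

Ranks of variable 1: 3, 5, 4, 2, 6, 1
Ranks of variable 2: 6, 1, 4, 2, 3, 5
d = r₁ − r₂: -3, 4, 0, 0, 3, -4
d²: 9, 16, 0, 0, 9, 16; Σd² = 50
ρ = 1 − 6·50/(6·35) = 1 − 300/210 = -0.429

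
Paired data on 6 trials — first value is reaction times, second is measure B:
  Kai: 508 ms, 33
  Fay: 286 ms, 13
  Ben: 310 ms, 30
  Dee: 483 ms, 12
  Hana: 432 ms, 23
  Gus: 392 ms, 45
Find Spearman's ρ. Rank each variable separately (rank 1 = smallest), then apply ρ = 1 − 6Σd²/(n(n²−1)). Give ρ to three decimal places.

Ranks of variable 1: 6, 1, 2, 5, 4, 3
Ranks of variable 2: 5, 2, 4, 1, 3, 6
d = r₁ − r₂: 1, -1, -2, 4, 1, -3
d²: 1, 1, 4, 16, 1, 9; Σd² = 32
ρ = 1 − 6·32/(6·35) = 1 − 192/210 = 0.086

0.086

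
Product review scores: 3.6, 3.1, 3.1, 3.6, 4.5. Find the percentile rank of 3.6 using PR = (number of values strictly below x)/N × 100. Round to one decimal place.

N = 5.
Strictly below 3.6: 2. Equal to 3.6: 2.
PR = 2/5 × 100 = 40.0

40.0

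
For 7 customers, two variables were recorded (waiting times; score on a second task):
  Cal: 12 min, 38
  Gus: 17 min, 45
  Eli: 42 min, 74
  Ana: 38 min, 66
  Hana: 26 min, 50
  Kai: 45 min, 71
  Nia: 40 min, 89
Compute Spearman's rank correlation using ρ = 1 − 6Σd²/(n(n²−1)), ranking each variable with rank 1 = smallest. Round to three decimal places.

Ranks of variable 1: 1, 2, 6, 4, 3, 7, 5
Ranks of variable 2: 1, 2, 6, 4, 3, 5, 7
d = r₁ − r₂: 0, 0, 0, 0, 0, 2, -2
d²: 0, 0, 0, 0, 0, 4, 4; Σd² = 8
ρ = 1 − 6·8/(7·48) = 1 − 48/336 = 0.857

0.857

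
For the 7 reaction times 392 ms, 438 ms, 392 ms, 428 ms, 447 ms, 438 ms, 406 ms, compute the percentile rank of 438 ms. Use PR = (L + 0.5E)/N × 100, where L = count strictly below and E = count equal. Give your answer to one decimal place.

N = 7.
Strictly below 438: 4. Equal to 438: 2.
PR = (4 + 0.5·2)/7 × 100 = 71.4

71.4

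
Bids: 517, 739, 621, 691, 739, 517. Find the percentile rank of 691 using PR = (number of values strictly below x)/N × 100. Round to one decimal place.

N = 6.
Strictly below 691: 3. Equal to 691: 1.
PR = 3/6 × 100 = 50.0

50.0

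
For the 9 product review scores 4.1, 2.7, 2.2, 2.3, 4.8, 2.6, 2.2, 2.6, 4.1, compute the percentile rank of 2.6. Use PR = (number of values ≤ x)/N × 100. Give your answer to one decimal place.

55.6

N = 9.
Strictly below 2.6: 3. Equal to 2.6: 2.
PR = 5/9 × 100 = 55.6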